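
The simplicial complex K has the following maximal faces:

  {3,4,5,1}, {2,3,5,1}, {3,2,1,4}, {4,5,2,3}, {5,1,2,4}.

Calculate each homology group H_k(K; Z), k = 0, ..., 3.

Take the total order 1 < 2 < 3 < 4 < 5 on the vertex set. Then K (dimension 3) consists of the simplices:

  0-simplices (5): [1], [2], [3], [4], [5]
  1-simplices (10): [1,2], [1,3], [1,4], [1,5], [2,3], [2,4], [2,5], [3,4], [3,5], [4,5]
  2-simplices (10): [1,2,3], [1,2,4], [1,2,5], [1,3,4], [1,3,5], [1,4,5], [2,3,4], [2,3,5], [2,4,5], [3,4,5]
  3-simplices (5): [1,2,3,4], [1,2,3,5], [1,2,4,5], [1,3,4,5], [2,3,4,5]

giving chain groups C_0 ≅ Z^5, C_1 ≅ Z^10, C_2 ≅ Z^10, C_3 ≅ Z^5.

The boundary map ∂_1: C_1 → C_0 sends each edge [p,q] (with p < q) to q − p.
The 5×10 boundary matrix has rank 4 and Smith normal form diag(1,1,1,1).

Boundary ∂_2: C_2 → C_1 maps a triangle to the signed sum of its edges. For instance
  ∂[2,3,4] = [3,4] − [2,4] + [2,3],
  ∂[1,2,5] = [2,5] − [1,5] + [1,2].
As a 10×10 matrix over Z this has rank 6, with invariant factors (1,1,1,1,1,1).

∂_3: C_3 → C_2 sends each 3-simplex σ to the alternating sum Σ_i (−1)^i (σ with its i-th vertex removed). For instance
  ∂[1,2,3,4] = [2,3,4] − [1,3,4] + [1,2,4] − [1,2,3],
  ∂[1,2,3,5] = [2,3,5] − [1,3,5] + [1,2,5] − [1,2,3].
The 10×5 boundary matrix has rank 4 and Smith normal form diag(1,1,1,1).

Reading off H_k = ker ∂_k / im ∂_{k+1}:

  H_0: rank C_0 − rank ∂_1 = 5 − 4 = 1, and the invariant factors of ∂_1 are all 1, so H_0 = Z.
  H_1: rank ker ∂_1 − rank ∂_2 = (10 − 4) − 6 = 0, and the invariant factors of ∂_2 are all 1, so H_1 = 0.
  H_2: rank ker ∂_2 − rank ∂_3 = (10 − 6) − 4 = 0, and the invariant factors of ∂_3 are all 1, so H_2 = 0.
  H_3: rank ker ∂_3 − rank ∂_4 = (5 − 4) − 0 = 1, and there is no ∂_4, so H_3 = Z.

H_0 = Z,  H_1 = 0,  H_2 = 0,  H_3 = Z.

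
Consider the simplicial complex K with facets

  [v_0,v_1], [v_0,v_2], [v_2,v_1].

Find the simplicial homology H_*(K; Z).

H_0 = Z,  H_1 = Z.

Fix the vertex order v_0 < v_1 < v_2 and write every simplex with vertices in increasing order. Then dim K = 1 and the simplices of K are:

  0-simplices (3): [v_0], [v_1], [v_2]
  1-simplices (3): [v_0,v_1], [v_0,v_2], [v_1,v_2]

giving chain groups C_0 ≅ Z^3, C_1 ≅ Z^3.

The boundary map ∂_1: C_1 → C_0 is given by ∂[p,q] = [q] − [p]. For instance
  ∂[v_1,v_2] = [v_2] − [v_1].
The resulting 3×3 matrix has rank 2, and its Smith normal form has invariant factors (1,1).

Computing H_k = (kernel of ∂_k) / (image of ∂_{k+1}):

  H_0: rank C_0 − rank ∂_1 = 3 − 2 = 1, and the invariant factors of ∂_1 are all 1, so H_0 ≅ Z.
  H_1: rank ker ∂_1 − rank ∂_2 = (3 − 2) − 0 = 1, and there is no ∂_2, so H_1 ≅ Z.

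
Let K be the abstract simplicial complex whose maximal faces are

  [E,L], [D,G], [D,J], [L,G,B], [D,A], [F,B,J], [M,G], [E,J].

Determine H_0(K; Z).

We work with the vertex ordering A < B < D < E < F < G < J < L < M. The simplices of K, each written with vertices in increasing order, are:

  0-simplices (9): A, B, D, E, F, G, J, L, M
  1-simplices (12): AD, BF, BG, BJ, BL, DG, DJ, EJ, EL, FJ, GL, GM
  2-simplices (2): BFJ, BGL

giving chain groups C_0 ≅ Z^9, C_1 ≅ Z^12, C_2 ≅ Z^2.

Boundary ∂_1: C_1 → C_0 sends each edge [p,q] (with p < q) to q − p.
The resulting 9×12 matrix has rank 8, and its Smith normal form has invariant factors (1,1,1,1,1,1,1,1).

Boundary ∂_2: C_2 → C_1 maps a triangle to the signed sum of its edges. For instance
  ∂BFJ = FJ − BJ + BF,
  ∂BGL = GL − BL + BG.
The 12×2 boundary matrix has rank 2 and Smith normal form diag(1,1).

Reading off H_k = ker ∂_k / im ∂_{k+1}:

  H_0: rank C_0 − rank ∂_1 = 9 − 8 = 1, and the invariant factors of ∂_1 are all 1, so H_0 = Z.

H_0 = Z.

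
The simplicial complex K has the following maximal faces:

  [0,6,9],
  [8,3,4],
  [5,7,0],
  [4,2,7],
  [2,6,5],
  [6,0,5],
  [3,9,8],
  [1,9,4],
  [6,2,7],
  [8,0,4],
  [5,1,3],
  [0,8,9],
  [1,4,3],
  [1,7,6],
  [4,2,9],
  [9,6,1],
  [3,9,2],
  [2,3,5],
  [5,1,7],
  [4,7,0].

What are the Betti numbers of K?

Fix the vertex order 0 < 1 < 2 < 3 < 4 < 5 < 6 < 7 < 8 < 9 and write every simplex with vertices in increasing order. Then dim K = 2 and the simplices of K are:

  0-simplices (10): [0], [1], [2], [3], [4], [5], [6], [7], [8], [9]
  1-simplices (30): (30 of them)
  2-simplices (20): (20 of them)

so the chain groups are C_0 ≅ Z^10, C_1 ≅ Z^30, C_2 ≅ Z^20.

∂_1: C_1 → C_0 is given by ∂[p,q] = [q] − [p].
The 10×30 boundary matrix has rank 9 and Smith normal form diag(1,1,1,1,1,1,1,1,1).

The boundary map ∂_2: C_2 → C_1 acts by ∂[p,q,r] = [q,r] − [p,r] + [p,q]. For instance
  ∂[2,6,7] = [6,7] − [2,7] + [2,6],
  ∂[0,5,7] = [5,7] − [0,7] + [0,5].
As a 30×20 matrix over Z this has rank 20, with invariant factors (1,1,1,1,1,1,1,1,1,1,1,1,1,1,1,1,1,1,1,2).

Reading off H_k = ker ∂_k / im ∂_{k+1}:

  H_0: rank C_0 − rank ∂_1 = 10 − 9 = 1, and the invariant factors of ∂_1 are all 1, so H_0 ≅ Z.
  H_1: rank ker ∂_1 − rank ∂_2 = (30 − 9) − 20 = 1, and ∂_2 has invariant factor 2 > 1, so H_1 ≅ Z ⊕ Z/2.
  H_2: rank ker ∂_2 − rank ∂_3 = (20 − 20) − 0 = 0, and there is no ∂_3, so H_2 ≅ 0.

Hence the Betti numbers are b_0 = 1, b_1 = 1, b_2 = 0.

b_0 = 1, b_1 = 1, b_2 = 0.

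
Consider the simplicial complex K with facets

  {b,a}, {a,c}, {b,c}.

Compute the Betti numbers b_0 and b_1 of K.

b_0 = 1, b_1 = 1.

We work with the vertex ordering a < b < c. The simplices of K, each written with vertices in increasing order, are:

  0-simplices (3): a, b, c
  1-simplices (3): ab, ac, bc

Hence C_0 ≅ Z^3, C_1 ≅ Z^3.

Boundary ∂_1: C_1 → C_0 maps an edge to its endpoints' difference, ∂[p,q] = q − p.
As a 3×3 matrix over Z this has rank 2, with invariant factors (1,1).

From H_k ≅ ker(∂_k) / im(∂_{k+1}) we obtain:

  H_0: rank C_0 − rank ∂_1 = 3 − 2 = 1, and the invariant factors of ∂_1 are all 1, so H_0 = Z.
  H_1: rank ker ∂_1 − rank ∂_2 = (3 − 2) − 0 = 1, and there is no ∂_2, so H_1 = Z.

Hence the Betti numbers are b_0 = 1, b_1 = 1.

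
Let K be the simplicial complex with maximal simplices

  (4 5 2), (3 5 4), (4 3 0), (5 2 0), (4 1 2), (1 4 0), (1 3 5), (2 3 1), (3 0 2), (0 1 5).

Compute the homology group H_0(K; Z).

H_0 = Z.

We work with the vertex ordering 0 < 1 < 2 < 3 < 4 < 5. The simplices of K, each written with vertices in increasing order, are:

  0-simplices (6): [0], [1], [2], [3], [4], [5]
  1-simplices (15): [0,1], [0,2], [0,3], [0,4], [0,5], [1,2], [1,3], [1,4], [1,5], [2,3], [2,4], [2,5], [3,4], [3,5], [4,5]
  2-simplices (10): [0,1,4], [0,1,5], [0,2,3], [0,2,5], [0,3,4], [1,2,3], [1,2,4], [1,3,5], [2,4,5], [3,4,5]

Hence C_0 ≅ Z^6, C_1 ≅ Z^15, C_2 ≅ Z^10.

The boundary map ∂_1: C_1 → C_0 is given by ∂[p,q] = [q] − [p]. For instance
  ∂[0,5] = [5] − [0].
The 6×15 boundary matrix has rank 5 and Smith normal form diag(1,1,1,1,1).

Boundary ∂_2: C_2 → C_1 acts by ∂[p,q,r] = [q,r] − [p,r] + [p,q]. For instance
  ∂[3,4,5] = [4,5] − [3,5] + [3,4],
  ∂[1,2,4] = [2,4] − [1,4] + [1,2].
The 15×10 boundary matrix has rank 10 and Smith normal form diag(1,1,1,1,1,1,1,1,1,2).

From H_k ≅ ker(∂_k) / im(∂_{k+1}) we obtain:

  H_0: rank C_0 − rank ∂_1 = 6 − 5 = 1, and the invariant factors of ∂_1 are all 1, so H_0 = Z.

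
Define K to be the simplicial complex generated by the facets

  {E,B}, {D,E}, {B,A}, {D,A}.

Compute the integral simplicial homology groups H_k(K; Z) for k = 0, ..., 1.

H_0 ≅ Z,  H_1 ≅ Z.

Take the total order A < B < D < E on the vertex set. Then K (dimension 1) consists of the simplices:

  0-simplices (4): A, B, D, E
  1-simplices (4): AB, AD, BE, DE

giving chain groups C_0 ≅ Z^4, C_1 ≅ Z^4.

The boundary map ∂_1: C_1 → C_0 is given by ∂[p,q] = [q] − [p]. For instance
  ∂AD = D − A.
As a 4×4 matrix over Z this has rank 3, with invariant factors (1,1,1).

Reading off H_k = ker ∂_k / im ∂_{k+1}:

  H_0: rank C_0 − rank ∂_1 = 4 − 3 = 1, and the invariant factors of ∂_1 are all 1, so H_0 ≅ Z.
  H_1: rank ker ∂_1 − rank ∂_2 = (4 − 3) − 0 = 1, and there is no ∂_2, so H_1 ≅ Z.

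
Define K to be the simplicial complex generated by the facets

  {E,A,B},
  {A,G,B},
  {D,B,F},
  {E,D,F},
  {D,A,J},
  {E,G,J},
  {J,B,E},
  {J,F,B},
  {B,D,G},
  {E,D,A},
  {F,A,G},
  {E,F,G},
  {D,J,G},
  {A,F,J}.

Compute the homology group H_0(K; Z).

K has 7 vertices, 21 edges, 14 triangles.
rank ∂_0 = 0, rank ∂_1 = 6 ⇒ b_0 = 7 − 0 − 6 = 1; all invariant factors of ∂_1 are 1 so no torsion. So H_0 = Z.

H_0 = Z.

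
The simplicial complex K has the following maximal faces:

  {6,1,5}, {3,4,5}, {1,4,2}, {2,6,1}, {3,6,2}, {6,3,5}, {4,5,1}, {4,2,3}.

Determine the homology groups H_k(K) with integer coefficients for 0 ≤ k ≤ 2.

H_0 ≅ Z,  H_1 = 0,  H_2 ≅ Z.

Fix the vertex order 1 < 2 < 3 < 4 < 5 < 6 and write every simplex with vertices in increasing order. Then dim K = 2 and the simplices of K are:

  0-simplices (6): [1], [2], [3], [4], [5], [6]
  1-simplices (12): [1,2], [1,4], [1,5], [1,6], [2,3], [2,4], [2,6], [3,4], [3,5], [3,6], [4,5], [5,6]
  2-simplices (8): [1,2,4], [1,2,6], [1,4,5], [1,5,6], [2,3,4], [2,3,6], [3,4,5], [3,5,6]

so the chain groups are C_0 ≅ Z^6, C_1 ≅ Z^12, C_2 ≅ Z^8.

Boundary ∂_1: C_1 → C_0 is given by ∂[p,q] = [q] − [p]. For instance
  ∂[3,5] = [5] − [3].
The resulting 6×12 matrix has rank 5, and its Smith normal form has invariant factors (1,1,1,1,1).

Boundary ∂_2: C_2 → C_1 sends each 2-simplex [p,q,r] to [q,r] − [p,r] + [p,q]. For instance
  ∂[1,5,6] = [5,6] − [1,6] + [1,5],
  ∂[1,4,5] = [4,5] − [1,5] + [1,4].
The resulting 12×8 matrix has rank 7, and its Smith normal form has invariant factors (1,1,1,1,1,1,1).

Computing H_k = (kernel of ∂_k) / (image of ∂_{k+1}):

  H_0: rank C_0 − rank ∂_1 = 6 − 5 = 1, and the invariant factors of ∂_1 are all 1, so H_0 = Z.
  H_1: rank ker ∂_1 − rank ∂_2 = (12 − 5) − 7 = 0, and the invariant factors of ∂_2 are all 1, so H_1 = 0.
  H_2: rank ker ∂_2 − rank ∂_3 = (8 − 7) − 0 = 1, and there is no ∂_3, so H_2 = Z.

As a check, the Euler characteristic is 6 − 12 + 8 = 2, which agrees with 1 − 0 + 1 = 2.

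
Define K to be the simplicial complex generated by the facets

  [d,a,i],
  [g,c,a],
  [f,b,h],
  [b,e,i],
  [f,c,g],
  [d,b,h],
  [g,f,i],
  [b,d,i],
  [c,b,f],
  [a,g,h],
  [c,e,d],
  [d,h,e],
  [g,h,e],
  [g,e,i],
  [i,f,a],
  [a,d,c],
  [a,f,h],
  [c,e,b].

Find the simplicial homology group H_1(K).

Order the vertices as a < b < c < d < e < f < g < h < i. Listing each simplex with vertices in this order, K has dimension 2 with simplices:

  0-simplices (9): a, b, c, d, e, f, g, h, i
  1-simplices (27): ac, ad, af, ag, ah, ai, bc, bd, be, bf, bh, bi, cd, ce, cf, cg, de, dh, di, eg, eh, ei, fg, fh, fi, gh, gi
  2-simplices (18): acd, acg, adi, afh, afi, agh, bce, bcf, bdh, bdi, bei, bfh, cde, cfg, deh, egh, egi, fgi

giving chain groups C_0 ≅ Z^9, C_1 ≅ Z^27, C_2 ≅ Z^18.

Boundary ∂_1: C_1 → C_0 sends each edge [p,q] (with p < q) to q − p.
As a 9×27 matrix over Z this has rank 8, with invariant factors (1,1,1,1,1,1,1,1).

Boundary ∂_2: C_2 → C_1 maps a triangle to the signed sum of its edges. For instance
  ∂egi = gi − ei + eg,
  ∂bfh = fh − bh + bf.
The resulting 27×18 matrix has rank 18, and its Smith normal form has invariant factors (1,1,1,1,1,1,1,1,1,1,1,1,1,1,1,1,1,2).

Computing H_k = (kernel of ∂_k) / (image of ∂_{k+1}):

  H_1: rank ker ∂_1 − rank ∂_2 = (27 − 8) − 18 = 1, and ∂_2 has invariant factor 2 > 1, so H_1 = Z ⊕ Z/2Z.

H_1 = Z ⊕ Z/2Z.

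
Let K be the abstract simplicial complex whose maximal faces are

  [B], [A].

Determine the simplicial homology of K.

H_0 = Z^2.

Fix the vertex order A < B and write every simplex with vertices in increasing order. Then dim K = 0 and the simplices of K are:

  0-simplices (2): A, B

so the chain groups are C_0 ≅ Z^2.

Computing H_k = (kernel of ∂_k) / (image of ∂_{k+1}):

  H_0: rank C_0 − rank ∂_1 = 2 − 0 = 2, and there is no ∂_1, so H_0 = Z^2.

(K is a triangulation of a set of 2 points.)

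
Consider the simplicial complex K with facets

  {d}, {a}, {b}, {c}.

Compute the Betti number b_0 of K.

We work with the vertex ordering a < b < c < d. The simplices of K, each written with vertices in increasing order, are:

  0-simplices (4): a, b, c, d

so the chain groups are C_0 ≅ Z^4.

Now H_k = ker ∂_k / im ∂_{k+1}, so:

  H_0: rank C_0 − rank ∂_1 = 4 − 0 = 4, and there is no ∂_1, so H_0 = Z^4.

Hence the Betti numbers are b_0 = 4.

b_0 = 4.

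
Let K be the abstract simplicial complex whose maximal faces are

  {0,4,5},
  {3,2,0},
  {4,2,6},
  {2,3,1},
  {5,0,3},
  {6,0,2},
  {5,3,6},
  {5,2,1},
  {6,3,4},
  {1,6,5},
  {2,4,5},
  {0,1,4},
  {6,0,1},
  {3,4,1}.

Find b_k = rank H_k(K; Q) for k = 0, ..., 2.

Fix the vertex order 0 < 1 < 2 < 3 < 4 < 5 < 6 and write every simplex with vertices in increasing order. Then dim K = 2 and the simplices of K are:

  0-simplices (7): [0], [1], [2], [3], [4], [5], [6]
  1-simplices (21): [0,1], [0,2], [0,3], [0,4], [0,5], [0,6], [1,2], [1,3], [1,4], [1,5], [1,6], [2,3], [2,4], [2,5], [2,6], [3,4], [3,5], [3,6], [4,5], [4,6], [5,6]
  2-simplices (14): [0,1,4], [0,1,6], [0,2,3], [0,2,6], [0,3,5], [0,4,5], [1,2,3], [1,2,5], [1,3,4], [1,5,6], [2,4,5], [2,4,6], [3,4,6], [3,5,6]

giving chain groups C_0 ≅ Z^7, C_1 ≅ Z^21, C_2 ≅ Z^14.

The boundary map ∂_1: C_1 → C_0 is given by ∂[p,q] = [q] − [p]. For instance
  ∂[0,6] = [6] − [0].
As a 7×21 matrix over Z this has rank 6, with invariant factors (1,1,1,1,1,1).

Boundary ∂_2: C_2 → C_1 acts by ∂[p,q,r] = [q,r] − [p,r] + [p,q]. For instance
  ∂[0,4,5] = [4,5] − [0,5] + [0,4],
  ∂[0,1,6] = [1,6] − [0,6] + [0,1].
The 21×14 boundary matrix has rank 13 and Smith normal form diag(1,1,1,1,1,1,1,1,1,1,1,1,1).

Reading off H_k = ker ∂_k / im ∂_{k+1}:

  H_0: rank C_0 − rank ∂_1 = 7 − 6 = 1, and the invariant factors of ∂_1 are all 1, so H_0 ≅ Z.
  H_1: rank ker ∂_1 − rank ∂_2 = (21 − 6) − 13 = 2, and the invariant factors of ∂_2 are all 1, so H_1 ≅ Z^2.
  H_2: rank ker ∂_2 − rank ∂_3 = (14 − 13) − 0 = 1, and there is no ∂_3, so H_2 ≅ Z.

As a check, the Euler characteristic is 7 − 21 + 14 = 0, which agrees with 1 − 2 + 1 = 0.

Hence the Betti numbers are b_0 = 1, b_1 = 2, b_2 = 1.

b_0 = 1, b_1 = 2, b_2 = 1.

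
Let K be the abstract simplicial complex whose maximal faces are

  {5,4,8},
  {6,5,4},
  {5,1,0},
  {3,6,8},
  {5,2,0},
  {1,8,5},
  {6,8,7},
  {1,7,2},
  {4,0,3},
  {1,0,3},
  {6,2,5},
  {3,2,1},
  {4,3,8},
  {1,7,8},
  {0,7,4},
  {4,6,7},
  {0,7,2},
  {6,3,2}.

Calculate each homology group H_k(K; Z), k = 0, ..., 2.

H_0 ≅ Z,  H_1 ≅ Z ⊕ Z/2,  H_2 = 0.

K has 9 vertices, 27 edges, 18 triangles.
rank ∂_0 = 0, rank ∂_1 = 8 ⇒ b_0 = 9 − 0 − 8 = 1; all invariant factors of ∂_1 are 1 so no torsion. So H_0 = Z.
rank ∂_1 = 8, rank ∂_2 = 18 ⇒ b_1 = 27 − 8 − 18 = 1; ∂_2 has invariant factor(s) [2] giving torsion. So H_1 = Z ⊕ Z/2.
rank ∂_2 = 18, rank ∂_3 = 0 ⇒ b_2 = 18 − 18 − 0 = 0. So H_2 = 0.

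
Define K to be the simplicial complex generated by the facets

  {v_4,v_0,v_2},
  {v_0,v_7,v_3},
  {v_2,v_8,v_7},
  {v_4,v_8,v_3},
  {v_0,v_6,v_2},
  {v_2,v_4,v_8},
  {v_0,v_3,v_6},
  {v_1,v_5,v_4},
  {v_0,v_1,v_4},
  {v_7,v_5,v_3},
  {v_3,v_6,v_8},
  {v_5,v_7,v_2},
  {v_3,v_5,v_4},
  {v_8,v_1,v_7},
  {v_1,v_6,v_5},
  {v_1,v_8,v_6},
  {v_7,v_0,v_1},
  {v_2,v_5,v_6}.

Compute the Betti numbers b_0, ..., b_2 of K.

We work with the vertex ordering v_0 < v_1 < v_2 < v_3 < v_4 < v_5 < v_6 < v_7 < v_8. The simplices of K, each written with vertices in increasing order, are:

  0-simplices (9): [v_0], [v_1], [v_2], [v_3], [v_4], [v_5], [v_6], [v_7], [v_8]
  1-simplices (27): (27 of them)
  2-simplices (18): (18 of them)

so the chain groups are C_0 ≅ Z^9, C_1 ≅ Z^27, C_2 ≅ Z^18.

∂_1: C_1 → C_0 is given by ∂[p,q] = [q] − [p]. For instance
  ∂[v_3,v_6] = [v_6] − [v_3].
The resulting 9×27 matrix has rank 8, and its Smith normal form has invariant factors (1,1,1,1,1,1,1,1).

The boundary map ∂_2: C_2 → C_1 sends each 2-simplex [p,q,r] to [q,r] − [p,r] + [p,q]. For instance
  ∂[v_1,v_4,v_5] = [v_4,v_5] − [v_1,v_5] + [v_1,v_4],
  ∂[v_2,v_5,v_7] = [v_5,v_7] − [v_2,v_7] + [v_2,v_5].
As a 27×18 matrix over Z this has rank 17, with invariant factors (1,1,1,1,1,1,1,1,1,1,1,1,1,1,1,1,1).

Reading off H_k = ker ∂_k / im ∂_{k+1}:

  H_0: rank C_0 − rank ∂_1 = 9 − 8 = 1, and the invariant factors of ∂_1 are all 1, so H_0 = Z.
  H_1: rank ker ∂_1 − rank ∂_2 = (27 − 8) − 17 = 2, and the invariant factors of ∂_2 are all 1, so H_1 = Z^2.
  H_2: rank ker ∂_2 − rank ∂_3 = (18 − 17) − 0 = 1, and there is no ∂_3, so H_2 = Z.

As a check, the Euler characteristic is 9 − 27 + 18 = 0, which agrees with 1 − 2 + 1 = 0.

Hence the Betti numbers are b_0 = 1, b_1 = 2, b_2 = 1.

b_0 = 1, b_1 = 2, b_2 = 1.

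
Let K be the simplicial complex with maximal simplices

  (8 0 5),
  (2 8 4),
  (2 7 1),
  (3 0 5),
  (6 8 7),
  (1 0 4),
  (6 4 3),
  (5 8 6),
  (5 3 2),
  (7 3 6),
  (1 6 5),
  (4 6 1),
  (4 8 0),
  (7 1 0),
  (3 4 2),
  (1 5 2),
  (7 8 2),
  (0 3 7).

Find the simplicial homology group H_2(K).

Order the vertices as 0 < 1 < 2 < 3 < 4 < 5 < 6 < 7 < 8. Listing each simplex with vertices in this order, K has dimension 2 with simplices:

  0-simplices (9): [0], [1], [2], [3], [4], [5], [6], [7], [8]
  1-simplices (27): (27 of them)
  2-simplices (18): [0,1,4], [0,1,7], [0,3,5], [0,3,7], [0,4,8], [0,5,8], [1,2,5], [1,2,7], [1,4,6], [1,5,6], [2,3,4], [2,3,5], [2,4,8], [2,7,8], [3,4,6], [3,6,7], [5,6,8], [6,7,8]

giving chain groups C_0 ≅ Z^9, C_1 ≅ Z^27, C_2 ≅ Z^18.

∂_1: C_1 → C_0 is given by ∂[p,q] = [q] − [p].
The 9×27 boundary matrix has rank 8 and Smith normal form diag(1,1,1,1,1,1,1,1).

∂_2: C_2 → C_1 sends each 2-simplex [p,q,r] to [q,r] − [p,r] + [p,q]. For instance
  ∂[2,7,8] = [7,8] − [2,8] + [2,7],
  ∂[0,5,8] = [5,8] − [0,8] + [0,5].
This gives a 27×18 integer matrix of rank 17; reducing to Smith normal form yields diagonal entries (1,1,1,1,1,1,1,1,1,1,1,1,1,1,1,1,1).

Reading off H_k = ker ∂_k / im ∂_{k+1}:

  H_2: rank ker ∂_2 − rank ∂_3 = (18 − 17) − 0 = 1, and there is no ∂_3, so H_2 = Z.

H_2 ≅ Z.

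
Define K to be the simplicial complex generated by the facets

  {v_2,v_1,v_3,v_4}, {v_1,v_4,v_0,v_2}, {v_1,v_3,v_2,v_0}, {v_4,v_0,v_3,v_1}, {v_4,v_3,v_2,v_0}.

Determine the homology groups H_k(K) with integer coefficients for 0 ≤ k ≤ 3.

Take the total order v_0 < v_1 < v_2 < v_3 < v_4 on the vertex set. Then K (dimension 3) consists of the simplices:

  0-simplices (5): [v_0], [v_1], [v_2], [v_3], [v_4]
  1-simplices (10): [v_0,v_1], [v_0,v_2], [v_0,v_3], [v_0,v_4], [v_1,v_2], [v_1,v_3], [v_1,v_4], [v_2,v_3], [v_2,v_4], [v_3,v_4]
  2-simplices (10): [v_0,v_1,v_2], [v_0,v_1,v_3], [v_0,v_1,v_4], [v_0,v_2,v_3], [v_0,v_2,v_4], [v_0,v_3,v_4], [v_1,v_2,v_3], [v_1,v_2,v_4], [v_1,v_3,v_4], [v_2,v_3,v_4]
  3-simplices (5): [v_0,v_1,v_2,v_3], [v_0,v_1,v_2,v_4], [v_0,v_1,v_3,v_4], [v_0,v_2,v_3,v_4], [v_1,v_2,v_3,v_4]

giving chain groups C_0 ≅ Z^5, C_1 ≅ Z^10, C_2 ≅ Z^10, C_3 ≅ Z^5.

∂_1: C_1 → C_0 is given by ∂[p,q] = [q] − [p]. For instance
  ∂[v_3,v_4] = [v_4] − [v_3].
The 5×10 boundary matrix has rank 4 and Smith normal form diag(1,1,1,1).

∂_2: C_2 → C_1 acts by ∂[p,q,r] = [q,r] − [p,r] + [p,q]. For instance
  ∂[v_0,v_3,v_4] = [v_3,v_4] − [v_0,v_4] + [v_0,v_3],
  ∂[v_0,v_2,v_3] = [v_2,v_3] − [v_0,v_3] + [v_0,v_2].
The 10×10 boundary matrix has rank 6 and Smith normal form diag(1,1,1,1,1,1).

Boundary ∂_3: C_3 → C_2 sends each 3-simplex σ to the alternating sum Σ_i (−1)^i (σ with its i-th vertex removed). For instance
  ∂[v_0,v_1,v_2,v_4] = [v_1,v_2,v_4] − [v_0,v_2,v_4] + [v_0,v_1,v_4] − [v_0,v_1,v_2],
  ∂[v_0,v_1,v_2,v_3] = [v_1,v_2,v_3] − [v_0,v_2,v_3] + [v_0,v_1,v_3] − [v_0,v_1,v_2].
The 10×5 boundary matrix has rank 4 and Smith normal form diag(1,1,1,1).

Computing H_k = (kernel of ∂_k) / (image of ∂_{k+1}):

  H_0: rank C_0 − rank ∂_1 = 5 − 4 = 1, and the invariant factors of ∂_1 are all 1, so H_0 = Z.
  H_1: rank ker ∂_1 − rank ∂_2 = (10 − 4) − 6 = 0, and the invariant factors of ∂_2 are all 1, so H_1 = 0.
  H_2: rank ker ∂_2 − rank ∂_3 = (10 − 6) − 4 = 0, and the invariant factors of ∂_3 are all 1, so H_2 = 0.
  H_3: rank ker ∂_3 − rank ∂_4 = (5 − 4) − 0 = 1, and there is no ∂_4, so H_3 = Z.

As a check, the Euler characteristic is 5 − 10 + 10 − 5 = 0, which agrees with 1 − 0 + 0 − 1 = 0.

H_0 = Z,  H_1 = 0,  H_2 = 0,  H_3 = Z.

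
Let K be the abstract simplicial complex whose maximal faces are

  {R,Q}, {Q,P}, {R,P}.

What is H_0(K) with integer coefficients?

H_0 = Z.

We work with the vertex ordering P < Q < R. The simplices of K, each written with vertices in increasing order, are:

  0-simplices (3): P, Q, R
  1-simplices (3): PQ, PR, QR

Hence C_0 ≅ Z^3, C_1 ≅ Z^3.

∂_1: C_1 → C_0 is given by ∂[p,q] = [q] − [p].
As a 3×3 matrix over Z this has rank 2, with invariant factors (1,1).

Now H_k = ker ∂_k / im ∂_{k+1}, so:

  H_0: rank C_0 − rank ∂_1 = 3 − 2 = 1, and the invariant factors of ∂_1 are all 1, so H_0 = Z.

(K is a triangulation of the circle S^1.)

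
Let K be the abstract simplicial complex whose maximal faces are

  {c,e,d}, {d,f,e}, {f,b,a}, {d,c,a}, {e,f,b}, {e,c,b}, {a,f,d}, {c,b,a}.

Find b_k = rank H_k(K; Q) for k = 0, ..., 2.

Fix the vertex order a < b < c < d < e < f and write every simplex with vertices in increasing order. Then dim K = 2 and the simplices of K are:

  0-simplices (6): a, b, c, d, e, f
  1-simplices (12): ab, ac, ad, af, bc, be, bf, cd, ce, de, df, ef
  2-simplices (8): abc, abf, acd, adf, bce, bef, cde, def

Hence C_0 ≅ Z^6, C_1 ≅ Z^12, C_2 ≅ Z^8.

∂_1: C_1 → C_0 is given by ∂[p,q] = [q] − [p].
The resulting 6×12 matrix has rank 5, and its Smith normal form has invariant factors (1,1,1,1,1).

The boundary map ∂_2: C_2 → C_1 sends each 2-simplex [p,q,r] to [q,r] − [p,r] + [p,q]. For instance
  ∂def = ef − df + de,
  ∂abf = bf − af + ab.
The resulting 12×8 matrix has rank 7, and its Smith normal form has invariant factors (1,1,1,1,1,1,1).

Computing H_k = (kernel of ∂_k) / (image of ∂_{k+1}):

  H_0: rank C_0 − rank ∂_1 = 6 − 5 = 1, and the invariant factors of ∂_1 are all 1, so H_0 = Z.
  H_1: rank ker ∂_1 − rank ∂_2 = (12 − 5) − 7 = 0, and the invariant factors of ∂_2 are all 1, so H_1 = 0.
  H_2: rank ker ∂_2 − rank ∂_3 = (8 − 7) − 0 = 1, and there is no ∂_3, so H_2 = Z.

As a check, the Euler characteristic is 6 − 12 + 8 = 2, which agrees with 1 − 0 + 1 = 2.
(K is a triangulation of the 2-sphere S^2.)

Hence the Betti numbers are b_0 = 1, b_1 = 0, b_2 = 1.

b_0 = 1, b_1 = 0, b_2 = 1.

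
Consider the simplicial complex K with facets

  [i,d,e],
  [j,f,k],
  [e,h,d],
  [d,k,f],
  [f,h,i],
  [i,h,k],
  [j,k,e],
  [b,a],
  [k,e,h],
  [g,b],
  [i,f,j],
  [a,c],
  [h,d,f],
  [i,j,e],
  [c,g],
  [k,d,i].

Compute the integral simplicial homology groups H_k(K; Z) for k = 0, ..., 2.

We work with the vertex ordering a < b < c < d < e < f < g < h < i < j < k. The simplices of K, each written with vertices in increasing order, are:

  0-simplices (11): a, b, c, d, e, f, g, h, i, j, k
  1-simplices (22): ab, ac, bg, cg, de, df, dh, di, dk, eh, ei, ej, ek, fh, fi, fj, fk, hi, hk, ij, ik, jk
  2-simplices (12): deh, dei, dfh, dfk, dik, ehk, eij, ejk, fhi, fij, fjk, hik

so the chain groups are C_0 ≅ Z^11, C_1 ≅ Z^22, C_2 ≅ Z^12.

∂_1: C_1 → C_0 is given by ∂[p,q] = [q] − [p]. For instance
  ∂fj = j − f.
This gives a 11×22 integer matrix of rank 9; reducing to Smith normal form yields diagonal entries (1,1,1,1,1,1,1,1,1).

∂_2: C_2 → C_1 sends each 2-simplex [p,q,r] to [q,r] − [p,r] + [p,q]. For instance
  ∂dfk = fk − dk + df,
  ∂dei = ei − di + de.
This gives a 22×12 integer matrix of rank 12; reducing to Smith normal form yields diagonal entries (1,1,1,1,1,1,1,1,1,1,1,2).

From H_k ≅ ker(∂_k) / im(∂_{k+1}) we obtain:

  H_0: rank C_0 − rank ∂_1 = 11 − 9 = 2, and the invariant factors of ∂_1 are all 1, so H_0 ≅ Z^2.
  H_1: rank ker ∂_1 − rank ∂_2 = (22 − 9) − 12 = 1, and ∂_2 has invariant factor 2 > 1, so H_1 ≅ Z ⊕ Z/2.
  H_2: rank ker ∂_2 − rank ∂_3 = (12 − 12) − 0 = 0, and there is no ∂_3, so H_2 ≅ 0.

H_0 = Z^2,  H_1 = Z ⊕ Z/2,  H_2 = 0.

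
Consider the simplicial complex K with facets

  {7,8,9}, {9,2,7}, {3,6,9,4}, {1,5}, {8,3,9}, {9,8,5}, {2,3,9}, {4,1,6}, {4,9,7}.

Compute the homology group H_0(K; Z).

Order the vertices as 1 < 2 < 3 < 4 < 5 < 6 < 7 < 8 < 9. Listing each simplex with vertices in this order, K has dimension 3 with simplices:

  0-simplices (9): [1], [2], [3], [4], [5], [6], [7], [8], [9]
  1-simplices (19): [1,4], [1,5], [1,6], [2,3], [2,7], [2,9], [3,4], [3,6], [3,8], [3,9], [4,6], [4,7], [4,9], [5,8], [5,9], [6,9], [7,8], [7,9], [8,9]
  2-simplices (11): [1,4,6], [2,3,9], [2,7,9], [3,4,6], [3,4,9], [3,6,9], [3,8,9], [4,6,9], [4,7,9], [5,8,9], [7,8,9]
  3-simplices (1): [3,4,6,9]

giving chain groups C_0 ≅ Z^9, C_1 ≅ Z^19, C_2 ≅ Z^11, C_3 ≅ Z^1.

The boundary map ∂_1: C_1 → C_0 maps an edge to its endpoints' difference, ∂[p,q] = q − p. For instance
  ∂[7,9] = [9] − [7].
As a 9×19 matrix over Z this has rank 8, with invariant factors (1,1,1,1,1,1,1,1).

∂_2: C_2 → C_1 acts by ∂[p,q,r] = [q,r] − [p,r] + [p,q]. For instance
  ∂[3,4,9] = [4,9] − [3,9] + [3,4],
  ∂[2,7,9] = [7,9] − [2,9] + [2,7].
This gives a 19×11 integer matrix of rank 10; reducing to Smith normal form yields diagonal entries (1,1,1,1,1,1,1,1,1,1).

The boundary map ∂_3: C_3 → C_2 sends each 3-simplex σ to the alternating sum Σ_i (−1)^i (σ with its i-th vertex removed). For instance
  ∂[3,4,6,9] = [4,6,9] − [3,6,9] + [3,4,9] − [3,4,6].
The 11×1 boundary matrix has rank 1 and Smith normal form diag(1).

Reading off H_k = ker ∂_k / im ∂_{k+1}:

  H_0: rank C_0 − rank ∂_1 = 9 − 8 = 1, and the invariant factors of ∂_1 are all 1, so H_0 ≅ Z.

H_0 = Z.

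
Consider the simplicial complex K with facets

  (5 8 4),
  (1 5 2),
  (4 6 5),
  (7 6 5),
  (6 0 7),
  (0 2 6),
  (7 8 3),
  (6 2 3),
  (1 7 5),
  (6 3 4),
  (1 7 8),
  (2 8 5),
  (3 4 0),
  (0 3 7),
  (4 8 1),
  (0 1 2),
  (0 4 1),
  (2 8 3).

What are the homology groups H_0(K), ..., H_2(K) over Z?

Take the total order 0 < 1 < 2 < 3 < 4 < 5 < 6 < 7 < 8 on the vertex set. Then K (dimension 2) consists of the simplices:

  0-simplices (9): [0], [1], [2], [3], [4], [5], [6], [7], [8]
  1-simplices (27): (27 of them)
  2-simplices (18): [0,1,2], [0,1,4], [0,2,6], [0,3,4], [0,3,7], [0,6,7], [1,2,5], [1,4,8], [1,5,7], [1,7,8], [2,3,6], [2,3,8], [2,5,8], [3,4,6], [3,7,8], [4,5,6], [4,5,8], [5,6,7]

so the chain groups are C_0 ≅ Z^9, C_1 ≅ Z^27, C_2 ≅ Z^18.

Boundary ∂_1: C_1 → C_0 is given by ∂[p,q] = [q] − [p].
This gives a 9×27 integer matrix of rank 8; reducing to Smith normal form yields diagonal entries (1,1,1,1,1,1,1,1).

∂_2: C_2 → C_1 sends each 2-simplex [p,q,r] to [q,r] − [p,r] + [p,q]. For instance
  ∂[4,5,8] = [5,8] − [4,8] + [4,5],
  ∂[2,5,8] = [5,8] − [2,8] + [2,5].
This gives a 27×18 integer matrix of rank 18; reducing to Smith normal form yields diagonal entries (1,1,1,1,1,1,1,1,1,1,1,1,1,1,1,1,1,2).

From H_k ≅ ker(∂_k) / im(∂_{k+1}) we obtain:

  H_0: rank C_0 − rank ∂_1 = 9 − 8 = 1, and the invariant factors of ∂_1 are all 1, so H_0 ≅ Z.
  H_1: rank ker ∂_1 − rank ∂_2 = (27 − 8) − 18 = 1, and ∂_2 has invariant factor 2 > 1, so H_1 ≅ Z ⊕ Z/2Z.
  H_2: rank ker ∂_2 − rank ∂_3 = (18 − 18) − 0 = 0, and there is no ∂_3, so H_2 ≅ 0.

(K is a triangulation of the Klein bottle.)

H_0 ≅ Z,  H_1 ≅ Z ⊕ Z/2Z,  H_2 = 0.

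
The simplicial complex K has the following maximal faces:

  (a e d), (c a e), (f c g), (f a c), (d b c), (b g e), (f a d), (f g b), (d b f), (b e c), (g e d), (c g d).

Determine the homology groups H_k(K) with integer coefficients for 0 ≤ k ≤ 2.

H_0 ≅ Z,  H_1 ≅ Z/2,  H_2 = 0.

Fix the vertex order a < b < c < d < e < f < g and write every simplex with vertices in increasing order. Then dim K = 2 and the simplices of K are:

  0-simplices (7): a, b, c, d, e, f, g
  1-simplices (18): ac, ad, ae, af, bc, bd, be, bf, bg, cd, ce, cf, cg, de, df, dg, eg, fg
  2-simplices (12): ace, acf, ade, adf, bcd, bce, bdf, beg, bfg, cdg, cfg, deg

Hence C_0 ≅ Z^7, C_1 ≅ Z^18, C_2 ≅ Z^12.

Boundary ∂_1: C_1 → C_0 is given by ∂[p,q] = [q] − [p].
This gives a 7×18 integer matrix of rank 6; reducing to Smith normal form yields diagonal entries (1,1,1,1,1,1).

Boundary ∂_2: C_2 → C_1 maps a triangle to the signed sum of its edges. For instance
  ∂bce = ce − be + bc,
  ∂ade = de − ae + ad.
As a 18×12 matrix over Z this has rank 12, with invariant factors (1,1,1,1,1,1,1,1,1,1,1,2).

Computing H_k = (kernel of ∂_k) / (image of ∂_{k+1}):

  H_0: rank C_0 − rank ∂_1 = 7 − 6 = 1, and the invariant factors of ∂_1 are all 1, so H_0 ≅ Z.
  H_1: rank ker ∂_1 − rank ∂_2 = (18 − 6) − 12 = 0, and ∂_2 has invariant factor 2 > 1, so H_1 ≅ Z/2.
  H_2: rank ker ∂_2 − rank ∂_3 = (12 − 12) − 0 = 0, and there is no ∂_3, so H_2 ≅ 0.

As a check, the Euler characteristic is 7 − 18 + 12 = 1, which agrees with 1 − 0 + 0 = 1.
(K is a triangulation of the real projective plane RP^2.)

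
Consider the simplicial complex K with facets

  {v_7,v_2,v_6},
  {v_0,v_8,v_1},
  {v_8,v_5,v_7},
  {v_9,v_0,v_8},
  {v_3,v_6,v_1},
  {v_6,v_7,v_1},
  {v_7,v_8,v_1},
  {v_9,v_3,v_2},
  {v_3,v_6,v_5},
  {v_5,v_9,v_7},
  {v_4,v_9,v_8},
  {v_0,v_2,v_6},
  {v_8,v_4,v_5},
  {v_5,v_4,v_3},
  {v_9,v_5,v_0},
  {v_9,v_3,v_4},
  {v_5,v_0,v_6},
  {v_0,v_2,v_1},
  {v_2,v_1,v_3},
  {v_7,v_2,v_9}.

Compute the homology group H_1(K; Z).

Fix the vertex order v_0 < v_1 < v_2 < v_3 < v_4 < v_5 < v_6 < v_7 < v_8 < v_9 and write every simplex with vertices in increasing order. Then dim K = 2 and the simplices of K are:

  0-simplices (10): [v_0], [v_1], [v_2], [v_3], [v_4], [v_5], [v_6], [v_7], [v_8], [v_9]
  1-simplices (30): (30 of them)
  2-simplices (20): (20 of them)

giving chain groups C_0 ≅ Z^10, C_1 ≅ Z^30, C_2 ≅ Z^20.

Boundary ∂_1: C_1 → C_0 is given by ∂[p,q] = [q] − [p]. For instance
  ∂[v_3,v_6] = [v_6] − [v_3].
As a 10×30 matrix over Z this has rank 9, with invariant factors (1,1,1,1,1,1,1,1,1).

The boundary map ∂_2: C_2 → C_1 sends each 2-simplex [p,q,r] to [q,r] − [p,r] + [p,q]. For instance
  ∂[v_2,v_3,v_9] = [v_3,v_9] − [v_2,v_9] + [v_2,v_3],
  ∂[v_2,v_6,v_7] = [v_6,v_7] − [v_2,v_7] + [v_2,v_6].
The resulting 30×20 matrix has rank 20, and its Smith normal form has invariant factors (1,1,1,1,1,1,1,1,1,1,1,1,1,1,1,1,1,1,1,2).

From H_k ≅ ker(∂_k) / im(∂_{k+1}) we obtain:

  H_1: rank ker ∂_1 − rank ∂_2 = (30 − 9) − 20 = 1, and ∂_2 has invariant factor 2 > 1, so H_1 = Z ⊕ Z/2.

(K is a triangulation of the Klein bottle.)

H_1 ≅ Z ⊕ Z/2.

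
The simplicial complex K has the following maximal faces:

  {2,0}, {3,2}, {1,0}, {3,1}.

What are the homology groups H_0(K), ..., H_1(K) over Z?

Order the vertices as 0 < 1 < 2 < 3. Listing each simplex with vertices in this order, K has dimension 1 with simplices:

  0-simplices (4): [0], [1], [2], [3]
  1-simplices (4): [0,1], [0,2], [1,3], [2,3]

so the chain groups are C_0 ≅ Z^4, C_1 ≅ Z^4.

∂_1: C_1 → C_0 maps an edge to its endpoints' difference, ∂[p,q] = q − p. For instance
  ∂[1,3] = [3] − [1].
This gives a 4×4 integer matrix of rank 3; reducing to Smith normal form yields diagonal entries (1,1,1).

Computing H_k = (kernel of ∂_k) / (image of ∂_{k+1}):

  H_0: rank C_0 − rank ∂_1 = 4 − 3 = 1, and the invariant factors of ∂_1 are all 1, so H_0 ≅ Z.
  H_1: rank ker ∂_1 − rank ∂_2 = (4 − 3) − 0 = 1, and there is no ∂_2, so H_1 ≅ Z.

H_0 ≅ Z,  H_1 ≅ Z.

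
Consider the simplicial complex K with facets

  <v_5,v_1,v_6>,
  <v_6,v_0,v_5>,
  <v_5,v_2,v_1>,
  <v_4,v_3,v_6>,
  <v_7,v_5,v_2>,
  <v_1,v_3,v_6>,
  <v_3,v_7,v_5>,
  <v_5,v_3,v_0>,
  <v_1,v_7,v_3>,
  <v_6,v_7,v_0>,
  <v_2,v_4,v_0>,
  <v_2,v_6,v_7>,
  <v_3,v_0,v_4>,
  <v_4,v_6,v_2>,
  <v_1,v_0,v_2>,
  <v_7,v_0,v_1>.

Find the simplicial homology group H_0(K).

We work with the vertex ordering v_0 < v_1 < v_2 < v_3 < v_4 < v_5 < v_6 < v_7. The simplices of K, each written with vertices in increasing order, are:

  0-simplices (8): [v_0], [v_1], [v_2], [v_3], [v_4], [v_5], [v_6], [v_7]
  1-simplices (24): (24 of them)
  2-simplices (16): (16 of them)

giving chain groups C_0 ≅ Z^8, C_1 ≅ Z^24, C_2 ≅ Z^16.

Boundary ∂_1: C_1 → C_0 sends each edge [p,q] (with p < q) to q − p.
This gives a 8×24 integer matrix of rank 7; reducing to Smith normal form yields diagonal entries (1,1,1,1,1,1,1).

The boundary map ∂_2: C_2 → C_1 acts by ∂[p,q,r] = [q,r] − [p,r] + [p,q]. For instance
  ∂[v_2,v_5,v_7] = [v_5,v_7] − [v_2,v_7] + [v_2,v_5],
  ∂[v_2,v_4,v_6] = [v_4,v_6] − [v_2,v_6] + [v_2,v_4].
As a 24×16 matrix over Z this has rank 15, with invariant factors (1,1,1,1,1,1,1,1,1,1,1,1,1,1,1).

From H_k ≅ ker(∂_k) / im(∂_{k+1}) we obtain:

  H_0: rank C_0 − rank ∂_1 = 8 − 7 = 1, and the invariant factors of ∂_1 are all 1, so H_0 ≅ Z.

H_0 = Z.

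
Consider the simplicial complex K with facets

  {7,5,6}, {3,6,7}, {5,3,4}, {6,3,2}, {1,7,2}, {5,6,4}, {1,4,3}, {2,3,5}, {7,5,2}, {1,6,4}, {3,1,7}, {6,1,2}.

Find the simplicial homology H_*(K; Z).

H_0 ≅ Z,  H_1 ≅ Z/2,  H_2 = 0.

Take the total order 1 < 2 < 3 < 4 < 5 < 6 < 7 on the vertex set. Then K (dimension 2) consists of the simplices:

  0-simplices (7): [1], [2], [3], [4], [5], [6], [7]
  1-simplices (18): [1,2], [1,3], [1,4], [1,6], [1,7], [2,3], [2,5], [2,6], [2,7], [3,4], [3,5], [3,6], [3,7], [4,5], [4,6], [5,6], [5,7], [6,7]
  2-simplices (12): [1,2,6], [1,2,7], [1,3,4], [1,3,7], [1,4,6], [2,3,5], [2,3,6], [2,5,7], [3,4,5], [3,6,7], [4,5,6], [5,6,7]

giving chain groups C_0 ≅ Z^7, C_1 ≅ Z^18, C_2 ≅ Z^12.

Boundary ∂_1: C_1 → C_0 sends each edge [p,q] (with p < q) to q − p. For instance
  ∂[4,6] = [6] − [4].
The resulting 7×18 matrix has rank 6, and its Smith normal form has invariant factors (1,1,1,1,1,1).

∂_2: C_2 → C_1 sends each 2-simplex [p,q,r] to [q,r] − [p,r] + [p,q]. For instance
  ∂[2,3,6] = [3,6] − [2,6] + [2,3],
  ∂[1,2,6] = [2,6] − [1,6] + [1,2].
The 18×12 boundary matrix has rank 12 and Smith normal form diag(1,1,1,1,1,1,1,1,1,1,1,2).

From H_k ≅ ker(∂_k) / im(∂_{k+1}) we obtain:

  H_0: rank C_0 − rank ∂_1 = 7 − 6 = 1, and the invariant factors of ∂_1 are all 1, so H_0 ≅ Z.
  H_1: rank ker ∂_1 − rank ∂_2 = (18 − 6) − 12 = 0, and ∂_2 has invariant factor 2 > 1, so H_1 ≅ Z/2.
  H_2: rank ker ∂_2 − rank ∂_3 = (12 − 12) − 0 = 0, and there is no ∂_3, so H_2 ≅ 0.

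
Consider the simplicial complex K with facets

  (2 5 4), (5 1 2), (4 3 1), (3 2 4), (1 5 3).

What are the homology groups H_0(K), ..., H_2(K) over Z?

H_0 = Z,  H_1 = Z,  H_2 = 0.

Fix the vertex order 1 < 2 < 3 < 4 < 5 and write every simplex with vertices in increasing order. Then dim K = 2 and the simplices of K are:

  0-simplices (5): [1], [2], [3], [4], [5]
  1-simplices (10): [1,2], [1,3], [1,4], [1,5], [2,3], [2,4], [2,5], [3,4], [3,5], [4,5]
  2-simplices (5): [1,2,5], [1,3,4], [1,3,5], [2,3,4], [2,4,5]

so the chain groups are C_0 ≅ Z^5, C_1 ≅ Z^10, C_2 ≅ Z^5.

Boundary ∂_1: C_1 → C_0 sends each edge [p,q] (with p < q) to q − p. For instance
  ∂[3,4] = [4] − [3].
The resulting 5×10 matrix has rank 4, and its Smith normal form has invariant factors (1,1,1,1).

The boundary map ∂_2: C_2 → C_1 sends each 2-simplex [p,q,r] to [q,r] − [p,r] + [p,q]. For instance
  ∂[1,2,5] = [2,5] − [1,5] + [1,2],
  ∂[2,3,4] = [3,4] − [2,4] + [2,3].
The 10×5 boundary matrix has rank 5 and Smith normal form diag(1,1,1,1,1).

Reading off H_k = ker ∂_k / im ∂_{k+1}:

  H_0: rank C_0 − rank ∂_1 = 5 − 4 = 1, and the invariant factors of ∂_1 are all 1, so H_0 ≅ Z.
  H_1: rank ker ∂_1 − rank ∂_2 = (10 − 4) − 5 = 1, and the invariant factors of ∂_2 are all 1, so H_1 ≅ Z.
  H_2: rank ker ∂_2 − rank ∂_3 = (5 − 5) − 0 = 0, and there is no ∂_3, so H_2 ≅ 0.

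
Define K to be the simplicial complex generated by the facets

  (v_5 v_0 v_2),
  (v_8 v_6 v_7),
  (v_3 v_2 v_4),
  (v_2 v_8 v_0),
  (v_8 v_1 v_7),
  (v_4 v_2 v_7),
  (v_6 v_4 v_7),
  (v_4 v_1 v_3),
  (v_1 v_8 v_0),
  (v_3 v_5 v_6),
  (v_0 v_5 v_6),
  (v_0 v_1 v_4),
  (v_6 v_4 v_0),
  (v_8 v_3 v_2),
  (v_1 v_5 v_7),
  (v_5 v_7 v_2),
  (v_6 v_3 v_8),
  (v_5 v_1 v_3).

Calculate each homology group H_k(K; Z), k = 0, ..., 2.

H_0 = Z,  H_1 = Z^2,  H_2 = Z.

Order the vertices as v_0 < v_1 < v_2 < v_3 < v_4 < v_5 < v_6 < v_7 < v_8. Listing each simplex with vertices in this order, K has dimension 2 with simplices:

  0-simplices (9): [v_0], [v_1], [v_2], [v_3], [v_4], [v_5], [v_6], [v_7], [v_8]
  1-simplices (27): (27 of them)
  2-simplices (18): (18 of them)

giving chain groups C_0 ≅ Z^9, C_1 ≅ Z^27, C_2 ≅ Z^18.

∂_1: C_1 → C_0 sends each edge [p,q] (with p < q) to q − p. For instance
  ∂[v_5,v_7] = [v_7] − [v_5].
The 9×27 boundary matrix has rank 8 and Smith normal form diag(1,1,1,1,1,1,1,1).

The boundary map ∂_2: C_2 → C_1 sends each 2-simplex [p,q,r] to [q,r] − [p,r] + [p,q]. For instance
  ∂[v_0,v_5,v_6] = [v_5,v_6] − [v_0,v_6] + [v_0,v_5],
  ∂[v_2,v_3,v_4] = [v_3,v_4] − [v_2,v_4] + [v_2,v_3].
The 27×18 boundary matrix has rank 17 and Smith normal form diag(1,1,1,1,1,1,1,1,1,1,1,1,1,1,1,1,1).

Reading off H_k = ker ∂_k / im ∂_{k+1}:

  H_0: rank C_0 − rank ∂_1 = 9 − 8 = 1, and the invariant factors of ∂_1 are all 1, so H_0 ≅ Z.
  H_1: rank ker ∂_1 − rank ∂_2 = (27 − 8) − 17 = 2, and the invariant factors of ∂_2 are all 1, so H_1 ≅ Z^2.
  H_2: rank ker ∂_2 − rank ∂_3 = (18 − 17) − 0 = 1, and there is no ∂_3, so H_2 ≅ Z.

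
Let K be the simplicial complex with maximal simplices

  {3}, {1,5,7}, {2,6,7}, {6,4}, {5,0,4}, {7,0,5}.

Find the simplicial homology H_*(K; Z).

We work with the vertex ordering 0 < 1 < 2 < 3 < 4 < 5 < 6 < 7. The simplices of K, each written with vertices in increasing order, are:

  0-simplices (8): [0], [1], [2], [3], [4], [5], [6], [7]
  1-simplices (11): [0,4], [0,5], [0,7], [1,5], [1,7], [2,6], [2,7], [4,5], [4,6], [5,7], [6,7]
  2-simplices (4): [0,4,5], [0,5,7], [1,5,7], [2,6,7]

so the chain groups are C_0 ≅ Z^8, C_1 ≅ Z^11, C_2 ≅ Z^4.

Boundary ∂_1: C_1 → C_0 is given by ∂[p,q] = [q] − [p]. For instance
  ∂[2,7] = [7] − [2].
The 8×11 boundary matrix has rank 6 and Smith normal form diag(1,1,1,1,1,1).

The boundary map ∂_2: C_2 → C_1 acts by ∂[p,q,r] = [q,r] − [p,r] + [p,q]. For instance
  ∂[2,6,7] = [6,7] − [2,7] + [2,6],
  ∂[0,5,7] = [5,7] − [0,7] + [0,5].
The 11×4 boundary matrix has rank 4 and Smith normal form diag(1,1,1,1).

Computing H_k = (kernel of ∂_k) / (image of ∂_{k+1}):

  H_0: rank C_0 − rank ∂_1 = 8 − 6 = 2, and the invariant factors of ∂_1 are all 1, so H_0 = Z^2.
  H_1: rank ker ∂_1 − rank ∂_2 = (11 − 6) − 4 = 1, and the invariant factors of ∂_2 are all 1, so H_1 = Z.
  H_2: rank ker ∂_2 − rank ∂_3 = (4 − 4) − 0 = 0, and there is no ∂_3, so H_2 = 0.

H_0 ≅ Z^2,  H_1 ≅ Z,  H_2 = 0.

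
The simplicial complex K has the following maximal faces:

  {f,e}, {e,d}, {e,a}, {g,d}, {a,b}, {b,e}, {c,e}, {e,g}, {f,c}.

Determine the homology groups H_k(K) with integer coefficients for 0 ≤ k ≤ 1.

Fix the vertex order a < b < c < d < e < f < g and write every simplex with vertices in increasing order. Then dim K = 1 and the simplices of K are:

  0-simplices (7): a, b, c, d, e, f, g
  1-simplices (9): ab, ae, be, ce, cf, de, dg, ef, eg

Hence C_0 ≅ Z^7, C_1 ≅ Z^9.

∂_1: C_1 → C_0 is given by ∂[p,q] = [q] − [p].
The resulting 7×9 matrix has rank 6, and its Smith normal form has invariant factors (1,1,1,1,1,1).

Reading off H_k = ker ∂_k / im ∂_{k+1}:

  H_0: rank C_0 − rank ∂_1 = 7 − 6 = 1, and the invariant factors of ∂_1 are all 1, so H_0 = Z.
  H_1: rank ker ∂_1 − rank ∂_2 = (9 − 6) − 0 = 3, and there is no ∂_2, so H_1 = Z^3.

H_0 = Z,  H_1 = Z^3.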